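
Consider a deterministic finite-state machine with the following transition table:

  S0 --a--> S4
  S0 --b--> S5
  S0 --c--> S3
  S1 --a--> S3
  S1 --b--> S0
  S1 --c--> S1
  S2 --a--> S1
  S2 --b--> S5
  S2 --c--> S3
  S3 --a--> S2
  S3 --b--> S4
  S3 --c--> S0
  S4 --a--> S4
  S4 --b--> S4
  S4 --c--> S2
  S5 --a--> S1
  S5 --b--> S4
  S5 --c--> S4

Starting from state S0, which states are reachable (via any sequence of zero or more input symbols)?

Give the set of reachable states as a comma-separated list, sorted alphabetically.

BFS from S0:
  visit S0: S0--a-->S4 (new), S0--b-->S5 (new), S0--c-->S3 (new)
  visit S4: S4--a-->S4 (seen), S4--b-->S4 (seen), S4--c-->S2 (new)
  visit S5: S5--a-->S1 (new), S5--b-->S4 (seen), S5--c-->S4 (seen)
  visit S3: S3--a-->S2 (seen), S3--b-->S4 (seen), S3--c-->S0 (seen)
  visit S2: S2--a-->S1 (seen), S2--b-->S5 (seen), S2--c-->S3 (seen)
  visit S1: S1--a-->S3 (seen), S1--b-->S0 (seen), S1--c-->S1 (seen)

Answer: S0, S1, S2, S3, S4, S5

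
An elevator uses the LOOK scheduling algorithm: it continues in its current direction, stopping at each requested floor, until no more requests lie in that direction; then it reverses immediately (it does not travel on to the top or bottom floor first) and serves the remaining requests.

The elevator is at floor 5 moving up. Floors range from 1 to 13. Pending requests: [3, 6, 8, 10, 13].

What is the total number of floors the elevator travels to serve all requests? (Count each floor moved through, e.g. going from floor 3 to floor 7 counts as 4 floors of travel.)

Start at floor 5 moving up, LOOK stop order: [6, 8, 10, 13, 3]
  5 → 6: |6-5| = 1, total = 1
  6 → 8: |8-6| = 2, total = 3
  8 → 10: |10-8| = 2, total = 5
  10 → 13: |13-10| = 3, total = 8
  13 → 3: |3-13| = 10, total = 18

Answer: 18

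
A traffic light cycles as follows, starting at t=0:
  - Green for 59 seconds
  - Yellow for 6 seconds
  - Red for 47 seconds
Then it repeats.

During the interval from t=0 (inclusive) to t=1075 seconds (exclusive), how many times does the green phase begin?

Answer: 10

Derivation:
Cycle = 59+6+47 = 112s
green phase starts at t = k*112 + 0 for k=0,1,2,...
Need k*112+0 < 1075 → k < 9.598
k ∈ {0, ..., 9} → 10 starts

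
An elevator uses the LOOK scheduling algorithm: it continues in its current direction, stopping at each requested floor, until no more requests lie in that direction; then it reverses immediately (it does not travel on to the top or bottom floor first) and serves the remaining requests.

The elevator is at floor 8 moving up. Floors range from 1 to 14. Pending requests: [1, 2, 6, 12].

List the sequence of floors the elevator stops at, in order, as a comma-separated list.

Answer: 12, 6, 2, 1

Derivation:
Current: 8, moving UP
Serve above first (ascending): [12]
Then reverse, serve below (descending): [6, 2, 1]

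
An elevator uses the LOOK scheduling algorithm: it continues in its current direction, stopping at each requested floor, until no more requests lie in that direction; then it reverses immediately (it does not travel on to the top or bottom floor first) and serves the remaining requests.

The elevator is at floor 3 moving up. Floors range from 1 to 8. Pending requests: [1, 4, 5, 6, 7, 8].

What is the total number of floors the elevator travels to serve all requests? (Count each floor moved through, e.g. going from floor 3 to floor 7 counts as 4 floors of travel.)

Start at floor 3 moving up, LOOK stop order: [4, 5, 6, 7, 8, 1]
  3 → 4: |4-3| = 1, total = 1
  4 → 5: |5-4| = 1, total = 2
  5 → 6: |6-5| = 1, total = 3
  6 → 7: |7-6| = 1, total = 4
  7 → 8: |8-7| = 1, total = 5
  8 → 1: |1-8| = 7, total = 12

Answer: 12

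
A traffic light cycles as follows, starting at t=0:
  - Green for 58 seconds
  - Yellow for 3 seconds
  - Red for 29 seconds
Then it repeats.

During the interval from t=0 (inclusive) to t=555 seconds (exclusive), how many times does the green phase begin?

Cycle = 58+3+29 = 90s
green phase starts at t = k*90 + 0 for k=0,1,2,...
Need k*90+0 < 555 → k < 6.167
k ∈ {0, ..., 6} → 7 starts

Answer: 7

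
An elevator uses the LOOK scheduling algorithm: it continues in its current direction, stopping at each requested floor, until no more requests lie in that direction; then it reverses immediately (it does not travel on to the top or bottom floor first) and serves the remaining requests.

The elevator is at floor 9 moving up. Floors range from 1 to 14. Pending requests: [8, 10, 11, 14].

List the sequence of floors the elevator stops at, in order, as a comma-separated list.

Answer: 10, 11, 14, 8

Derivation:
Current: 9, moving UP
Serve above first (ascending): [10, 11, 14]
Then reverse, serve below (descending): [8]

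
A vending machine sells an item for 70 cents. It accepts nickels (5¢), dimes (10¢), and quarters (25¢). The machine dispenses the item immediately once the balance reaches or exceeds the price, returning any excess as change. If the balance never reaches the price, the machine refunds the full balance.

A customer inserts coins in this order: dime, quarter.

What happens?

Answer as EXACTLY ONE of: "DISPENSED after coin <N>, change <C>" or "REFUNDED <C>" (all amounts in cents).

Price: 70¢
Coin 1 (dime, 10¢): balance = 10¢
Coin 2 (quarter, 25¢): balance = 35¢
All coins inserted, balance 35¢ < price 70¢ → REFUND 35¢

Answer: REFUNDED 35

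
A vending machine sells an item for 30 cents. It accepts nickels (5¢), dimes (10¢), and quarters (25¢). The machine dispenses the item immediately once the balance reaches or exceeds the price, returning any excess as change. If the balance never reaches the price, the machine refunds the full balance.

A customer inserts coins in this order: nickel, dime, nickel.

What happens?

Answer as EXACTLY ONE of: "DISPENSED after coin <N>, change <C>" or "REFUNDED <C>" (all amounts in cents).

Price: 30¢
Coin 1 (nickel, 5¢): balance = 5¢
Coin 2 (dime, 10¢): balance = 15¢
Coin 3 (nickel, 5¢): balance = 20¢
All coins inserted, balance 20¢ < price 30¢ → REFUND 20¢

Answer: REFUNDED 20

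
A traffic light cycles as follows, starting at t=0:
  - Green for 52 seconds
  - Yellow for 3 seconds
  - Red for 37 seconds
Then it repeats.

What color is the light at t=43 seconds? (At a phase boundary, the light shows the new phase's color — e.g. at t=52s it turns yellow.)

Answer: green

Derivation:
Cycle length = 52 + 3 + 37 = 92s
t = 43, phase_t = 43 mod 92 = 43
43 < 52 (green end) → GREEN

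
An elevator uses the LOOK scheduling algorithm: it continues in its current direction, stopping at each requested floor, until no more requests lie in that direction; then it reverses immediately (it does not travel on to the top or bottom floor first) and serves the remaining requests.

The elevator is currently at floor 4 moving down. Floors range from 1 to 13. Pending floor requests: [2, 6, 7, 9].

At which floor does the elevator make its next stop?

Current floor: 4, direction: down
Requests above: [6, 7, 9]
Requests below: [2]
Moving down and requests lie below → nearest below is max([2]) = 2

Answer: 2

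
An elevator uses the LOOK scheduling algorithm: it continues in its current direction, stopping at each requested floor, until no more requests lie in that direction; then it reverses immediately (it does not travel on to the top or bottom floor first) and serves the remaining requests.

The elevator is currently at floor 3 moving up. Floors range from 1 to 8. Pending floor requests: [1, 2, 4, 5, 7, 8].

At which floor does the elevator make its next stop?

Current floor: 3, direction: up
Requests above: [4, 5, 7, 8]
Requests below: [1, 2]
Moving up and requests lie above → nearest above is min([4, 5, 7, 8]) = 4

Answer: 4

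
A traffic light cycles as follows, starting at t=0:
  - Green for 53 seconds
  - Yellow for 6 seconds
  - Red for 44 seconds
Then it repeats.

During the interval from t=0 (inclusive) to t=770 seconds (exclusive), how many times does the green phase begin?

Answer: 8

Derivation:
Cycle = 53+6+44 = 103s
green phase starts at t = k*103 + 0 for k=0,1,2,...
Need k*103+0 < 770 → k < 7.476
k ∈ {0, ..., 7} → 8 starts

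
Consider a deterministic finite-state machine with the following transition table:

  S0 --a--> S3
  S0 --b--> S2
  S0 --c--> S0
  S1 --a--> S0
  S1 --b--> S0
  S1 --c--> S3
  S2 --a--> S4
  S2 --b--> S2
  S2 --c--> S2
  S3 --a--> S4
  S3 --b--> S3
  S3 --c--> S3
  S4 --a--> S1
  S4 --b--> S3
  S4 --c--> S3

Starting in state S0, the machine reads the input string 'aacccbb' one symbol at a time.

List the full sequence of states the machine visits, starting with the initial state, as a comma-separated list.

Start: S0
  read 'a': S0 --a--> S3
  read 'a': S3 --a--> S4
  read 'c': S4 --c--> S3
  read 'c': S3 --c--> S3
  read 'c': S3 --c--> S3
  read 'b': S3 --b--> S3
  read 'b': S3 --b--> S3

Answer: S0, S3, S4, S3, S3, S3, S3, S3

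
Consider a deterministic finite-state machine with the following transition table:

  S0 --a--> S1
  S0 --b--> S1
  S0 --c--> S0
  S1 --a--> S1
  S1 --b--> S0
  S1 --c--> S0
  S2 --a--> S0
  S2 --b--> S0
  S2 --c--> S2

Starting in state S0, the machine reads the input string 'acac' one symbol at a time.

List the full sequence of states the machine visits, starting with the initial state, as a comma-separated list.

Start: S0
  read 'a': S0 --a--> S1
  read 'c': S1 --c--> S0
  read 'a': S0 --a--> S1
  read 'c': S1 --c--> S0

Answer: S0, S1, S0, S1, S0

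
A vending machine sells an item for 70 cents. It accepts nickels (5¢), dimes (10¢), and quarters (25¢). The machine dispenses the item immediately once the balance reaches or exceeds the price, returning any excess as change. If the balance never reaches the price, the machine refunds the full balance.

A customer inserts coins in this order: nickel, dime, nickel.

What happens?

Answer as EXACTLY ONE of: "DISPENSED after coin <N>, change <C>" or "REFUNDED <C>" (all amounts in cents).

Price: 70¢
Coin 1 (nickel, 5¢): balance = 5¢
Coin 2 (dime, 10¢): balance = 15¢
Coin 3 (nickel, 5¢): balance = 20¢
All coins inserted, balance 20¢ < price 70¢ → REFUND 20¢

Answer: REFUNDED 20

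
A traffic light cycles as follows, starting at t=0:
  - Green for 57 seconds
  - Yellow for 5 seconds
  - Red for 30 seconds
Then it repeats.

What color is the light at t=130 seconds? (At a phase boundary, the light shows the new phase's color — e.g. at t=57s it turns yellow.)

Answer: green

Derivation:
Cycle length = 57 + 5 + 30 = 92s
t = 130, phase_t = 130 mod 92 = 38
38 < 57 (green end) → GREEN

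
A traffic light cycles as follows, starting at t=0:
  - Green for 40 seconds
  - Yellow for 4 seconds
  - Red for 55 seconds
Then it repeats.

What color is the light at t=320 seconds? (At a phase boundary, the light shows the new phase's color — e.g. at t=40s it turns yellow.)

Answer: green

Derivation:
Cycle length = 40 + 4 + 55 = 99s
t = 320, phase_t = 320 mod 99 = 23
23 < 40 (green end) → GREEN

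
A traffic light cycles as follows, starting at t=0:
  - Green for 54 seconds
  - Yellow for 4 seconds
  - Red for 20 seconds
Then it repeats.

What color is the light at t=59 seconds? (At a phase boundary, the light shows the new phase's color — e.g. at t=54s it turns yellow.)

Answer: red

Derivation:
Cycle length = 54 + 4 + 20 = 78s
t = 59, phase_t = 59 mod 78 = 59
59 >= 58 → RED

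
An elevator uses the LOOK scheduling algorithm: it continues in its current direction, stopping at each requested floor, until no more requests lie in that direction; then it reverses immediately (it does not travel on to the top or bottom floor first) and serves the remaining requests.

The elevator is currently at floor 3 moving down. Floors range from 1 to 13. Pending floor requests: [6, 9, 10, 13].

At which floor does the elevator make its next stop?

Current floor: 3, direction: down
Requests above: [6, 9, 10, 13]
Requests below: []
Moving down but no requests below → reverse; nearest above is min([6, 9, 10, 13]) = 6

Answer: 6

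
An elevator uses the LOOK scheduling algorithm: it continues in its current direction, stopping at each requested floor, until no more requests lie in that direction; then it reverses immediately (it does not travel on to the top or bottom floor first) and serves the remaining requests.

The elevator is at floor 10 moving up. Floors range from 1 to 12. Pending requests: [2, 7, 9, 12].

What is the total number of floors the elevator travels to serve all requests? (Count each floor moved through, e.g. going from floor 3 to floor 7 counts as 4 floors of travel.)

Answer: 12

Derivation:
Start at floor 10 moving up, LOOK stop order: [12, 9, 7, 2]
  10 → 12: |12-10| = 2, total = 2
  12 → 9: |9-12| = 3, total = 5
  9 → 7: |7-9| = 2, total = 7
  7 → 2: |2-7| = 5, total = 12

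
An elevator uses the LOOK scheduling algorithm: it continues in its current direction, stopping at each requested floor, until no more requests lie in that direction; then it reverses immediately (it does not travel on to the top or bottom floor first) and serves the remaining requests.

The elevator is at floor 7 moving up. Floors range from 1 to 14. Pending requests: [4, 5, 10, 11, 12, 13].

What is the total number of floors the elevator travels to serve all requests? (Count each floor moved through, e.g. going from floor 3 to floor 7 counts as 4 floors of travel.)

Start at floor 7 moving up, LOOK stop order: [10, 11, 12, 13, 5, 4]
  7 → 10: |10-7| = 3, total = 3
  10 → 11: |11-10| = 1, total = 4
  11 → 12: |12-11| = 1, total = 5
  12 → 13: |13-12| = 1, total = 6
  13 → 5: |5-13| = 8, total = 14
  5 → 4: |4-5| = 1, total = 15

Answer: 15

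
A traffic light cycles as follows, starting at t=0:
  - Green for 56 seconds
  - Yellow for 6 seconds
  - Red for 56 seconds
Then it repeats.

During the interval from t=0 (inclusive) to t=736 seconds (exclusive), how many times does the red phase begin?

Cycle = 56+6+56 = 118s
red phase starts at t = k*118 + 62 for k=0,1,2,...
Need k*118+62 < 736 → k < 5.712
k ∈ {0, ..., 5} → 6 starts

Answer: 6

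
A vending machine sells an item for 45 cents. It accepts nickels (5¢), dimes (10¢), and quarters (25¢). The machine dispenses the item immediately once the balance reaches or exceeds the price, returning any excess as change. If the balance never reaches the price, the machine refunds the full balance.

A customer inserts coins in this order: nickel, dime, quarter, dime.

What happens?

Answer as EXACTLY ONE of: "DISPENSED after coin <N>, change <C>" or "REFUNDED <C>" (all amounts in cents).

Price: 45¢
Coin 1 (nickel, 5¢): balance = 5¢
Coin 2 (dime, 10¢): balance = 15¢
Coin 3 (quarter, 25¢): balance = 40¢
Coin 4 (dime, 10¢): balance = 50¢
  → balance >= price → DISPENSE, change = 50 - 45 = 5¢

Answer: DISPENSED after coin 4, change 5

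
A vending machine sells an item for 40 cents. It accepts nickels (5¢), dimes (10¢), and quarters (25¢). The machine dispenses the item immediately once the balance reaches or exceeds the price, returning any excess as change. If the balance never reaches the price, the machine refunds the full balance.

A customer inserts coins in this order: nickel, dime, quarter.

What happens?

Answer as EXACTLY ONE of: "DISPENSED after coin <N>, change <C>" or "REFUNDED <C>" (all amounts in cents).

Price: 40¢
Coin 1 (nickel, 5¢): balance = 5¢
Coin 2 (dime, 10¢): balance = 15¢
Coin 3 (quarter, 25¢): balance = 40¢
  → balance >= price → DISPENSE, change = 40 - 40 = 0¢

Answer: DISPENSED after coin 3, change 0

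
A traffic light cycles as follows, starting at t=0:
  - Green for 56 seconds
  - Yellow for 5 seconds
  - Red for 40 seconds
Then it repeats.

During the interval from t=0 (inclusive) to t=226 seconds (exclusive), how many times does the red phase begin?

Cycle = 56+5+40 = 101s
red phase starts at t = k*101 + 61 for k=0,1,2,...
Need k*101+61 < 226 → k < 1.634
k ∈ {0, ..., 1} → 2 starts

Answer: 2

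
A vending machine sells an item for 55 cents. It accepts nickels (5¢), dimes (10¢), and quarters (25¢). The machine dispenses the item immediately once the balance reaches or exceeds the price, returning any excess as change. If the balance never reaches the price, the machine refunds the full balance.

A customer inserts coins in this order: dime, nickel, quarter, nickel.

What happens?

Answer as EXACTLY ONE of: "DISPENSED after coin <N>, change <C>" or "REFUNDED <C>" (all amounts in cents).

Price: 55¢
Coin 1 (dime, 10¢): balance = 10¢
Coin 2 (nickel, 5¢): balance = 15¢
Coin 3 (quarter, 25¢): balance = 40¢
Coin 4 (nickel, 5¢): balance = 45¢
All coins inserted, balance 45¢ < price 55¢ → REFUND 45¢

Answer: REFUNDED 45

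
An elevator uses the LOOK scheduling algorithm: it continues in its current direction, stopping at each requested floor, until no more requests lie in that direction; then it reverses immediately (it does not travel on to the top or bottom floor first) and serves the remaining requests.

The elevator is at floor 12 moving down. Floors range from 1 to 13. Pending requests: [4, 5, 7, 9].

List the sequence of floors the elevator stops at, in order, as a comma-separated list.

Answer: 9, 7, 5, 4

Derivation:
Current: 12, moving DOWN
Serve below first (descending): [9, 7, 5, 4]
Then reverse, serve above (ascending): []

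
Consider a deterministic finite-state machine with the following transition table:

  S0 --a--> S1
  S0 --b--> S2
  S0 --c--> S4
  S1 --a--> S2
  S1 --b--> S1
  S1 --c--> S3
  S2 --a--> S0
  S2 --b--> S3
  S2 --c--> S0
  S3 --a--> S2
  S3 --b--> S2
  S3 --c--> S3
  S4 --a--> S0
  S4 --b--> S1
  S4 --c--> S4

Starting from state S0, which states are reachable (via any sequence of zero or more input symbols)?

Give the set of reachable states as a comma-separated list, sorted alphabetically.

BFS from S0:
  visit S0: S0--a-->S1 (new), S0--b-->S2 (new), S0--c-->S4 (new)
  visit S1: S1--a-->S2 (seen), S1--b-->S1 (seen), S1--c-->S3 (new)
  visit S2: S2--a-->S0 (seen), S2--b-->S3 (seen), S2--c-->S0 (seen)
  visit S4: S4--a-->S0 (seen), S4--b-->S1 (seen), S4--c-->S4 (seen)
  visit S3: S3--a-->S2 (seen), S3--b-->S2 (seen), S3--c-->S3 (seen)

Answer: S0, S1, S2, S3, S4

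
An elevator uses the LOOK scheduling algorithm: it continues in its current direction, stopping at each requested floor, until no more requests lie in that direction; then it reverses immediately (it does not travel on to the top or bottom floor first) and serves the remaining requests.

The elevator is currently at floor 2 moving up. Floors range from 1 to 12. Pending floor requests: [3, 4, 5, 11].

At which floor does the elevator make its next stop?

Current floor: 2, direction: up
Requests above: [3, 4, 5, 11]
Requests below: []
Moving up and requests lie above → nearest above is min([3, 4, 5, 11]) = 3

Answer: 3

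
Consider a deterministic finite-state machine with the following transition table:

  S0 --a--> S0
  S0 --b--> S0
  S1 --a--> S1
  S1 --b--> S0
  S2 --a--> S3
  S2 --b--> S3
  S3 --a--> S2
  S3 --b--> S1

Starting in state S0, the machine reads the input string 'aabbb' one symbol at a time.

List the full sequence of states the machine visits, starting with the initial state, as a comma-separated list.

Answer: S0, S0, S0, S0, S0, S0

Derivation:
Start: S0
  read 'a': S0 --a--> S0
  read 'a': S0 --a--> S0
  read 'b': S0 --b--> S0
  read 'b': S0 --b--> S0
  read 'b': S0 --b--> S0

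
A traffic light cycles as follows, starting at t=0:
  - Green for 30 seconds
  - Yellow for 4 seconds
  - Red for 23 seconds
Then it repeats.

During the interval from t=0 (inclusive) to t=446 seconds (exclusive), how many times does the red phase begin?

Cycle = 30+4+23 = 57s
red phase starts at t = k*57 + 34 for k=0,1,2,...
Need k*57+34 < 446 → k < 7.228
k ∈ {0, ..., 7} → 8 starts

Answer: 8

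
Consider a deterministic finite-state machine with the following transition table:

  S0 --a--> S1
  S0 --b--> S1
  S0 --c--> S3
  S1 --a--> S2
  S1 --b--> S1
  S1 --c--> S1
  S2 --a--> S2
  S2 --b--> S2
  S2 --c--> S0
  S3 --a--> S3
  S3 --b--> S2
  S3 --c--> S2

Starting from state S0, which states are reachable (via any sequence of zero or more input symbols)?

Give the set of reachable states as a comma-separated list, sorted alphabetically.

Answer: S0, S1, S2, S3

Derivation:
BFS from S0:
  visit S0: S0--a-->S1 (new), S0--b-->S1 (seen), S0--c-->S3 (new)
  visit S1: S1--a-->S2 (new), S1--b-->S1 (seen), S1--c-->S1 (seen)
  visit S3: S3--a-->S3 (seen), S3--b-->S2 (seen), S3--c-->S2 (seen)
  visit S2: S2--a-->S2 (seen), S2--b-->S2 (seen), S2--c-->S0 (seen)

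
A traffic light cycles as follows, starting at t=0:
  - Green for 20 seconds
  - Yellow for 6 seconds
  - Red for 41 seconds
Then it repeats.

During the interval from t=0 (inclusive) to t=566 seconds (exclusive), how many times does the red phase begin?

Cycle = 20+6+41 = 67s
red phase starts at t = k*67 + 26 for k=0,1,2,...
Need k*67+26 < 566 → k < 8.060
k ∈ {0, ..., 8} → 9 starts

Answer: 9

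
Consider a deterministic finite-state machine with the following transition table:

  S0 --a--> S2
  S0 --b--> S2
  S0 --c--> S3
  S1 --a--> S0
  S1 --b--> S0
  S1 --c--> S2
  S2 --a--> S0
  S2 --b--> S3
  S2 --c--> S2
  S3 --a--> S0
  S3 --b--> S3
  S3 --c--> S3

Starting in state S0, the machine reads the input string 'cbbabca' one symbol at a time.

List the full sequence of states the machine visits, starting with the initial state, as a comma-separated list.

Answer: S0, S3, S3, S3, S0, S2, S2, S0

Derivation:
Start: S0
  read 'c': S0 --c--> S3
  read 'b': S3 --b--> S3
  read 'b': S3 --b--> S3
  read 'a': S3 --a--> S0
  read 'b': S0 --b--> S2
  read 'c': S2 --c--> S2
  read 'a': S2 --a--> S0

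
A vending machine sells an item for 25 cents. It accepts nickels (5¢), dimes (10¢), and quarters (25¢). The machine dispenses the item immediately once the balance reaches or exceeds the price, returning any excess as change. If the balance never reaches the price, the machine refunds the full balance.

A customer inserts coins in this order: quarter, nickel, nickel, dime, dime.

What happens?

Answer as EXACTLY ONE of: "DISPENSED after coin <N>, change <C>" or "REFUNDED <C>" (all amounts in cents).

Price: 25¢
Coin 1 (quarter, 25¢): balance = 25¢
  → balance >= price → DISPENSE, change = 25 - 25 = 0¢

Answer: DISPENSED after coin 1, change 0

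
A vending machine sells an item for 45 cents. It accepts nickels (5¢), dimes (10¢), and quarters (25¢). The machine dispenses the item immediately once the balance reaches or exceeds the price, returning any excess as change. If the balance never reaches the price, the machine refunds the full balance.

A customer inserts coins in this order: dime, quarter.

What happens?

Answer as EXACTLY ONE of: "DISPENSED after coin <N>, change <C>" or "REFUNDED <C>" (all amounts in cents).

Answer: REFUNDED 35

Derivation:
Price: 45¢
Coin 1 (dime, 10¢): balance = 10¢
Coin 2 (quarter, 25¢): balance = 35¢
All coins inserted, balance 35¢ < price 45¢ → REFUND 35¢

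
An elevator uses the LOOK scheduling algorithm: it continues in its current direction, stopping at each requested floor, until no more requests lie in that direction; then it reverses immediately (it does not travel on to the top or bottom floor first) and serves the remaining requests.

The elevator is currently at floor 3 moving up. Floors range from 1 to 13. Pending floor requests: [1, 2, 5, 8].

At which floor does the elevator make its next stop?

Answer: 5

Derivation:
Current floor: 3, direction: up
Requests above: [5, 8]
Requests below: [1, 2]
Moving up and requests lie above → nearest above is min([5, 8]) = 5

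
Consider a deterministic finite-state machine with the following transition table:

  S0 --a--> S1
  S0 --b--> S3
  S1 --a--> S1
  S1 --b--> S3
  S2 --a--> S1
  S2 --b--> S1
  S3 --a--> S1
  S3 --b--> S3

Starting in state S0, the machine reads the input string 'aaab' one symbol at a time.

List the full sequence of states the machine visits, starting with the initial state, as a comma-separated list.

Answer: S0, S1, S1, S1, S3

Derivation:
Start: S0
  read 'a': S0 --a--> S1
  read 'a': S1 --a--> S1
  read 'a': S1 --a--> S1
  read 'b': S1 --b--> S3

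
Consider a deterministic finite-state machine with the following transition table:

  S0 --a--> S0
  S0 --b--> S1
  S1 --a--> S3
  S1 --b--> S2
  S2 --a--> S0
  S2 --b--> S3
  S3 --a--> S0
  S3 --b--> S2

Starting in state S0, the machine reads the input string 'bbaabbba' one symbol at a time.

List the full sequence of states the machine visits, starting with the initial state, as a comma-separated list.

Start: S0
  read 'b': S0 --b--> S1
  read 'b': S1 --b--> S2
  read 'a': S2 --a--> S0
  read 'a': S0 --a--> S0
  read 'b': S0 --b--> S1
  read 'b': S1 --b--> S2
  read 'b': S2 --b--> S3
  read 'a': S3 --a--> S0

Answer: S0, S1, S2, S0, S0, S1, S2, S3, S0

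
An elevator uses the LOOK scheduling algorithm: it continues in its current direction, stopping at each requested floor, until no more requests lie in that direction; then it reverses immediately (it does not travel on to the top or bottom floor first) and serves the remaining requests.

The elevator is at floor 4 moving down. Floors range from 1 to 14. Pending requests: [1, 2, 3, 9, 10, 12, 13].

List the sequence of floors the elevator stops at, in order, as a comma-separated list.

Current: 4, moving DOWN
Serve below first (descending): [3, 2, 1]
Then reverse, serve above (ascending): [9, 10, 12, 13]

Answer: 3, 2, 1, 9, 10, 12, 13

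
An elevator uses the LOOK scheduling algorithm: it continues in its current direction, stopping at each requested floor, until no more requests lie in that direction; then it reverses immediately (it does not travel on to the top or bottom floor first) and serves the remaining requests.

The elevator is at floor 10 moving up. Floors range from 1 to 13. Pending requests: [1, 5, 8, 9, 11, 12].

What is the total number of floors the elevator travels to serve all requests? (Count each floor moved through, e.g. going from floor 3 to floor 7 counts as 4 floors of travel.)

Start at floor 10 moving up, LOOK stop order: [11, 12, 9, 8, 5, 1]
  10 → 11: |11-10| = 1, total = 1
  11 → 12: |12-11| = 1, total = 2
  12 → 9: |9-12| = 3, total = 5
  9 → 8: |8-9| = 1, total = 6
  8 → 5: |5-8| = 3, total = 9
  5 → 1: |1-5| = 4, total = 13

Answer: 13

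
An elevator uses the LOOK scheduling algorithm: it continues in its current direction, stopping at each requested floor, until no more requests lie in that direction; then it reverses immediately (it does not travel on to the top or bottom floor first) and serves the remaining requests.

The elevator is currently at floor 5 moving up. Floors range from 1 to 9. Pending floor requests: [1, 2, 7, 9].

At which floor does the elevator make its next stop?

Current floor: 5, direction: up
Requests above: [7, 9]
Requests below: [1, 2]
Moving up and requests lie above → nearest above is min([7, 9]) = 7

Answer: 7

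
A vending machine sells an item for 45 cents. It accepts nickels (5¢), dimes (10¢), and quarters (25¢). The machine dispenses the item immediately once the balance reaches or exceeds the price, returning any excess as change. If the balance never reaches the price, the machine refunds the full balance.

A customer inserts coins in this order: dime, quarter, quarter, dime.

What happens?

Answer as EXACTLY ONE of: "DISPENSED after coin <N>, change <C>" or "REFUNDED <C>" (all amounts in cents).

Price: 45¢
Coin 1 (dime, 10¢): balance = 10¢
Coin 2 (quarter, 25¢): balance = 35¢
Coin 3 (quarter, 25¢): balance = 60¢
  → balance >= price → DISPENSE, change = 60 - 45 = 15¢

Answer: DISPENSED after coin 3, change 15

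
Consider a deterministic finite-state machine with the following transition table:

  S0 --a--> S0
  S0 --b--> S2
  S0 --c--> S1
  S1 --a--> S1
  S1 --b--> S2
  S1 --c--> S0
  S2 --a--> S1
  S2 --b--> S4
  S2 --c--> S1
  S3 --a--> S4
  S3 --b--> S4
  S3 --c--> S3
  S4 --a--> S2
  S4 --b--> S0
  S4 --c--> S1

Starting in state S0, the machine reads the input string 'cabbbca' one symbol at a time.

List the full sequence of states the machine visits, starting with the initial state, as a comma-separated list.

Answer: S0, S1, S1, S2, S4, S0, S1, S1

Derivation:
Start: S0
  read 'c': S0 --c--> S1
  read 'a': S1 --a--> S1
  read 'b': S1 --b--> S2
  read 'b': S2 --b--> S4
  read 'b': S4 --b--> S0
  read 'c': S0 --c--> S1
  read 'a': S1 --a--> S1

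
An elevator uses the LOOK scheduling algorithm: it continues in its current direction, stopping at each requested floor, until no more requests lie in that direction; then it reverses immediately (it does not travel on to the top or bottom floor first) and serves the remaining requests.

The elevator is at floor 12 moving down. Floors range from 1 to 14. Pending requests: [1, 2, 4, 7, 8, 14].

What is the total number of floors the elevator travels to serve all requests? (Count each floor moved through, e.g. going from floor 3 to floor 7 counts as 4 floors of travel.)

Answer: 24

Derivation:
Start at floor 12 moving down, LOOK stop order: [8, 7, 4, 2, 1, 14]
  12 → 8: |8-12| = 4, total = 4
  8 → 7: |7-8| = 1, total = 5
  7 → 4: |4-7| = 3, total = 8
  4 → 2: |2-4| = 2, total = 10
  2 → 1: |1-2| = 1, total = 11
  1 → 14: |14-1| = 13, total = 24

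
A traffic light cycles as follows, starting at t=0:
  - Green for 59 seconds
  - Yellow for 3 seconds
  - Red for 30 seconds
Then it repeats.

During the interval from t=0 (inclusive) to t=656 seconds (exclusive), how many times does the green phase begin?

Answer: 8

Derivation:
Cycle = 59+3+30 = 92s
green phase starts at t = k*92 + 0 for k=0,1,2,...
Need k*92+0 < 656 → k < 7.130
k ∈ {0, ..., 7} → 8 starts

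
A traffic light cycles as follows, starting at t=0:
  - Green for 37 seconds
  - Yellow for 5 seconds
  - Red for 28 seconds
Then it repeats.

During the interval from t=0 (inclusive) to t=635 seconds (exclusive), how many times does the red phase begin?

Answer: 9

Derivation:
Cycle = 37+5+28 = 70s
red phase starts at t = k*70 + 42 for k=0,1,2,...
Need k*70+42 < 635 → k < 8.471
k ∈ {0, ..., 8} → 9 starts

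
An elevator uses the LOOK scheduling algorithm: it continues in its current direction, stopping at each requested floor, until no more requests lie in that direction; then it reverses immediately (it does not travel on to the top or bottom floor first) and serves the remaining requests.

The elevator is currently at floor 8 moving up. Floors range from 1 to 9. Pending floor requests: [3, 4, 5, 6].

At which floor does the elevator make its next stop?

Current floor: 8, direction: up
Requests above: []
Requests below: [3, 4, 5, 6]
Moving up but no requests above → reverse; nearest below is max([3, 4, 5, 6]) = 6

Answer: 6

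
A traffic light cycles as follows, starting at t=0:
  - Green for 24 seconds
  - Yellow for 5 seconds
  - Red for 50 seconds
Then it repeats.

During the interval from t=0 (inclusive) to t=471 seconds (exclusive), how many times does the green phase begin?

Cycle = 24+5+50 = 79s
green phase starts at t = k*79 + 0 for k=0,1,2,...
Need k*79+0 < 471 → k < 5.962
k ∈ {0, ..., 5} → 6 starts

Answer: 6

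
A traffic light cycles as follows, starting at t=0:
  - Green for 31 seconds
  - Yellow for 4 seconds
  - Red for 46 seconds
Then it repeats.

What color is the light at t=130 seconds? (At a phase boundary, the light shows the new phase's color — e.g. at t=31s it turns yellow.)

Cycle length = 31 + 4 + 46 = 81s
t = 130, phase_t = 130 mod 81 = 49
49 >= 35 → RED

Answer: red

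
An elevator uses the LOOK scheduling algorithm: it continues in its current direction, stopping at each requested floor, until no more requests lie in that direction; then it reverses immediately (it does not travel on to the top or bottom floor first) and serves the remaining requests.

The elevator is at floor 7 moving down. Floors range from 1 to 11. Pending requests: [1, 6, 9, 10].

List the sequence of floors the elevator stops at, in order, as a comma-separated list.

Answer: 6, 1, 9, 10

Derivation:
Current: 7, moving DOWN
Serve below first (descending): [6, 1]
Then reverse, serve above (ascending): [9, 10]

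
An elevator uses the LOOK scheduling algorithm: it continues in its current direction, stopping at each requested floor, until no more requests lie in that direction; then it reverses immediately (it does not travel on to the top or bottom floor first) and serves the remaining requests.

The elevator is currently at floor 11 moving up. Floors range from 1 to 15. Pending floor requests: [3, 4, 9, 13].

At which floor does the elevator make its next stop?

Current floor: 11, direction: up
Requests above: [13]
Requests below: [3, 4, 9]
Moving up and requests lie above → nearest above is min([13]) = 13

Answer: 13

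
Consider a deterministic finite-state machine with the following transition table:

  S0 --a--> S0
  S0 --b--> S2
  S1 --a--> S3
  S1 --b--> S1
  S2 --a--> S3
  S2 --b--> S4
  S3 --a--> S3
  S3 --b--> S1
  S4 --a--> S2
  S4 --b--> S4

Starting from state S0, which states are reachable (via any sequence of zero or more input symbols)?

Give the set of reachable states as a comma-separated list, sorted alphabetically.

BFS from S0:
  visit S0: S0--a-->S0 (seen), S0--b-->S2 (new)
  visit S2: S2--a-->S3 (new), S2--b-->S4 (new)
  visit S3: S3--a-->S3 (seen), S3--b-->S1 (new)
  visit S4: S4--a-->S2 (seen), S4--b-->S4 (seen)
  visit S1: S1--a-->S3 (seen), S1--b-->S1 (seen)

Answer: S0, S1, S2, S3, S4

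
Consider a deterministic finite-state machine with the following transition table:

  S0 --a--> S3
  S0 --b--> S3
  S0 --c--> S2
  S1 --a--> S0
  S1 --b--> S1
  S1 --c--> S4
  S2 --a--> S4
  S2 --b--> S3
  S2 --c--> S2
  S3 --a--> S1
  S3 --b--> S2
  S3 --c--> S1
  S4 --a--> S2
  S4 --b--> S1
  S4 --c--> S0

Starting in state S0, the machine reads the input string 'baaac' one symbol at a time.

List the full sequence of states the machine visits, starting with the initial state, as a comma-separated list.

Answer: S0, S3, S1, S0, S3, S1

Derivation:
Start: S0
  read 'b': S0 --b--> S3
  read 'a': S3 --a--> S1
  read 'a': S1 --a--> S0
  read 'a': S0 --a--> S3
  read 'c': S3 --c--> S1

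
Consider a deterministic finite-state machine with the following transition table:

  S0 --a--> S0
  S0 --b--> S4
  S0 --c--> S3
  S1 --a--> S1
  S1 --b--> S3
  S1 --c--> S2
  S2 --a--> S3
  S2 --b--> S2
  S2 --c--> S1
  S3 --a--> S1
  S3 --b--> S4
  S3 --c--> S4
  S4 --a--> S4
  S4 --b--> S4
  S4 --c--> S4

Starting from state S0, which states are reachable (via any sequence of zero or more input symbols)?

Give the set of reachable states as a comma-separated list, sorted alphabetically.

BFS from S0:
  visit S0: S0--a-->S0 (seen), S0--b-->S4 (new), S0--c-->S3 (new)
  visit S4: S4--a-->S4 (seen), S4--b-->S4 (seen), S4--c-->S4 (seen)
  visit S3: S3--a-->S1 (new), S3--b-->S4 (seen), S3--c-->S4 (seen)
  visit S1: S1--a-->S1 (seen), S1--b-->S3 (seen), S1--c-->S2 (new)
  visit S2: S2--a-->S3 (seen), S2--b-->S2 (seen), S2--c-->S1 (seen)

Answer: S0, S1, S2, S3, S4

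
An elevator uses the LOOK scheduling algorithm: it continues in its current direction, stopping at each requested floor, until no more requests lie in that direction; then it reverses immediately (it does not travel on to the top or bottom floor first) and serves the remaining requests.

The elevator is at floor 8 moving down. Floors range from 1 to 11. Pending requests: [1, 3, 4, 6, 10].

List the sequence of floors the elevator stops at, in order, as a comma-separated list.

Answer: 6, 4, 3, 1, 10

Derivation:
Current: 8, moving DOWN
Serve below first (descending): [6, 4, 3, 1]
Then reverse, serve above (ascending): [10]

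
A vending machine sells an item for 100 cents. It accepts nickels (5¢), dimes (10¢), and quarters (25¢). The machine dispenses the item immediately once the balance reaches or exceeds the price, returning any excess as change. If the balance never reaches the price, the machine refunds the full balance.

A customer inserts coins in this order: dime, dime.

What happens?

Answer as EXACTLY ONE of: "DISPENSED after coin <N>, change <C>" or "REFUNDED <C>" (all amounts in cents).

Answer: REFUNDED 20

Derivation:
Price: 100¢
Coin 1 (dime, 10¢): balance = 10¢
Coin 2 (dime, 10¢): balance = 20¢
All coins inserted, balance 20¢ < price 100¢ → REFUND 20¢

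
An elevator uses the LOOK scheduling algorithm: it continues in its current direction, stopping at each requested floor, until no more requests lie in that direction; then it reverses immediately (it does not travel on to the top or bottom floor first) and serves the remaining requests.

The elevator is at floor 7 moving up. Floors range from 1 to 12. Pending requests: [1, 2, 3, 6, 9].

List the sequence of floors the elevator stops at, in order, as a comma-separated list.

Current: 7, moving UP
Serve above first (ascending): [9]
Then reverse, serve below (descending): [6, 3, 2, 1]

Answer: 9, 6, 3, 2, 1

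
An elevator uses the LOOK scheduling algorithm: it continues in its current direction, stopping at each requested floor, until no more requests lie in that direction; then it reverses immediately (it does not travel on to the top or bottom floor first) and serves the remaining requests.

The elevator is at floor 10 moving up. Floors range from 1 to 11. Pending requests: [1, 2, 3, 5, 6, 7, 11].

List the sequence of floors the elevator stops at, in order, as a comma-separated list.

Current: 10, moving UP
Serve above first (ascending): [11]
Then reverse, serve below (descending): [7, 6, 5, 3, 2, 1]

Answer: 11, 7, 6, 5, 3, 2, 1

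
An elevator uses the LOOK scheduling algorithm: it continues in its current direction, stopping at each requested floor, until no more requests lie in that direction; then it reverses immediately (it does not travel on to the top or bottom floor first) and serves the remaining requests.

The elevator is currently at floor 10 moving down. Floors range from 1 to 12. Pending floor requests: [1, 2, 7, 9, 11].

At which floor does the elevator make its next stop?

Answer: 9

Derivation:
Current floor: 10, direction: down
Requests above: [11]
Requests below: [1, 2, 7, 9]
Moving down and requests lie below → nearest below is max([1, 2, 7, 9]) = 9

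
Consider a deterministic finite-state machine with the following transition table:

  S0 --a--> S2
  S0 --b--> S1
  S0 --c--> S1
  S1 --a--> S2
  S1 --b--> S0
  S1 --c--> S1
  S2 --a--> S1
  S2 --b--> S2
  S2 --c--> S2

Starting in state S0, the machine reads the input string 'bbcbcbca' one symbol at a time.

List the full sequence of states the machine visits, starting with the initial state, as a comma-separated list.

Start: S0
  read 'b': S0 --b--> S1
  read 'b': S1 --b--> S0
  read 'c': S0 --c--> S1
  read 'b': S1 --b--> S0
  read 'c': S0 --c--> S1
  read 'b': S1 --b--> S0
  read 'c': S0 --c--> S1
  read 'a': S1 --a--> S2

Answer: S0, S1, S0, S1, S0, S1, S0, S1, S2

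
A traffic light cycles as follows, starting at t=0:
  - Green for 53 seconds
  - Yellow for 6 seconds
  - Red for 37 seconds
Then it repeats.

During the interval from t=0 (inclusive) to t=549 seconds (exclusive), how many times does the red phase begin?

Cycle = 53+6+37 = 96s
red phase starts at t = k*96 + 59 for k=0,1,2,...
Need k*96+59 < 549 → k < 5.104
k ∈ {0, ..., 5} → 6 starts

Answer: 6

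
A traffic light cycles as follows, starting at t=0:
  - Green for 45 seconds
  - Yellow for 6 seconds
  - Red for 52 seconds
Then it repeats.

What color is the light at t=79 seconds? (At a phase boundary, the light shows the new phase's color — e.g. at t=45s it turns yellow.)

Answer: red

Derivation:
Cycle length = 45 + 6 + 52 = 103s
t = 79, phase_t = 79 mod 103 = 79
79 >= 51 → RED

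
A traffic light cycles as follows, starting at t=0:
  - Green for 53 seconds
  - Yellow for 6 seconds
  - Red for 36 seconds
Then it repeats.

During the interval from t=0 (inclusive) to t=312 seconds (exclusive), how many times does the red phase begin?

Answer: 3

Derivation:
Cycle = 53+6+36 = 95s
red phase starts at t = k*95 + 59 for k=0,1,2,...
Need k*95+59 < 312 → k < 2.663
k ∈ {0, ..., 2} → 3 starts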